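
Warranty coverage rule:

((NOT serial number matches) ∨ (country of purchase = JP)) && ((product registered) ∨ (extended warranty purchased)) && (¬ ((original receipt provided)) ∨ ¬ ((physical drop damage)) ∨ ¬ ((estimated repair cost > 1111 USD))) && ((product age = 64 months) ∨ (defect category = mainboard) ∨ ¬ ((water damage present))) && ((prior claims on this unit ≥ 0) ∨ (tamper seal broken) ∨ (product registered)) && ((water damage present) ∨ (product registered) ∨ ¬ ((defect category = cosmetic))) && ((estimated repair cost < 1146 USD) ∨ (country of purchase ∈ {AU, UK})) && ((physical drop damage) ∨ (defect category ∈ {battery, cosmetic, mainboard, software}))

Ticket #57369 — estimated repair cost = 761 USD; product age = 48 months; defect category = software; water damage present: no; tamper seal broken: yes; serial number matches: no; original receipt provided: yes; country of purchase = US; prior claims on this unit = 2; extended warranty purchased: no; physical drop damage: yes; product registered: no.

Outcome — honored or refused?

Atomic conditions:
  NOT serial number matches: no → true
  country of purchase = JP: US == JP is false
  product registered: no → false
  extended warranty purchased: no → false
  original receipt provided: yes → true
  physical drop damage: yes → true
  estimated repair cost > 1111 USD: 761 > 1111 is false
  product age = 64 months: 48 == 64 is false
  defect category = mainboard: software == mainboard is false
  water damage present: no → false
  prior claims on this unit ≥ 0: 2 ≥ 0 is true
  tamper seal broken: yes → true
  defect category = cosmetic: software == cosmetic is false
  estimated repair cost < 1146 USD: 761 < 1146 is true
  country of purchase ∈ {AU, UK}: US is not in the set → false
  defect category ∈ {battery, cosmetic, mainboard, software}: software is in the set → true
Combine:
[1] true OR false = true
[2] false OR false = false
[3.1] NOT true = false
[3.2] NOT true = false
[3.3] NOT false = true
[3] false OR false OR true = true
[4.3] NOT false = true
[4] false OR false OR true = true
[5] true OR true OR false = true
[6.3] NOT false = true
[6] false OR false OR true = true
[7] true OR false = true
[8] true OR true = true
[root] true AND false AND true AND true AND true AND true AND true AND true = false
Overall: false → refused

Refused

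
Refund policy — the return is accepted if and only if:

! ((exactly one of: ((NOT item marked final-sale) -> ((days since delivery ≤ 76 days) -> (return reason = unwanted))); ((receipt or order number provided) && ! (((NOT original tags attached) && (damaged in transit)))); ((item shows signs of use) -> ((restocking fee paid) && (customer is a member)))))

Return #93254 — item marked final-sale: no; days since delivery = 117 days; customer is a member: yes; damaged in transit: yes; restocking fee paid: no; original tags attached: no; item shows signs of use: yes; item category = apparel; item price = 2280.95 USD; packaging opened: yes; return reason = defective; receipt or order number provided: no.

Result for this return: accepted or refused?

Atomic conditions:
  NOT item marked final-sale: no → true
  days since delivery ≤ 76 days: 117 ≤ 76 is false
  return reason = unwanted: defective == unwanted is false
  receipt or order number provided: no → false
  NOT original tags attached: no → true
  damaged in transit: yes → true
  item shows signs of use: yes → true
  restocking fee paid: no → false
  customer is a member: yes → true
Combine:
[1.1.2] false → false (antecedent false ⇒ implication holds) = true
[1.1] true → true = true
[1.2.2.1] true AND true = true
[1.2.2] NOT true = false
[1.2] false AND false = false
[1.3.2] false AND true = false
[1.3] true → false = false
[1] exactly-one(true, false, false) = true
[root] NOT true = false
Overall: false → refused

Refused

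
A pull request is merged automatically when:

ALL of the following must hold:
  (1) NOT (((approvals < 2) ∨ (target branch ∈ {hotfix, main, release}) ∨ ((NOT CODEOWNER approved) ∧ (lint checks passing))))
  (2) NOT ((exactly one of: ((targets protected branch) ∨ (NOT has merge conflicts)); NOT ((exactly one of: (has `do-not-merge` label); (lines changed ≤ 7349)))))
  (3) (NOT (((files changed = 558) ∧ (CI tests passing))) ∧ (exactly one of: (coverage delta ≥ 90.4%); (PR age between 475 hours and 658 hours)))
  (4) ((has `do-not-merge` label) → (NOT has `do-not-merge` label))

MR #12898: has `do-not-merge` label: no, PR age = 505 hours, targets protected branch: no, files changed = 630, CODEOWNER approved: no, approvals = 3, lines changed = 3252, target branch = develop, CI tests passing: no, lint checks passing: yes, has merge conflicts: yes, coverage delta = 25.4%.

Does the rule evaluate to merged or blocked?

Atomic conditions:
  approvals < 2: 3 < 2 is false
  target branch ∈ {hotfix, main, release}: develop is not in the set → false
  NOT CODEOWNER approved: no → true
  lint checks passing: yes → true
  targets protected branch: no → false
  NOT has merge conflicts: yes → false
  has `do-not-merge` label: no → false
  lines changed ≤ 7349: 3252 ≤ 7349 is true
  files changed = 558: 630 == 558 is false
  CI tests passing: no → false
  coverage delta ≥ 90.4%: 25.4 ≥ 90.4 is false
  PR age between 475 hours and 658 hours: 505 in [475, 658] is true
  NOT has `do-not-merge` label: no → true
Combine:
[1.1.3] true AND true = true
[1.1] false OR false OR true = true
[1] NOT true = false
[2.1.1] false OR false = false
[2.1.2.1] exactly-one(false, true) = true
[2.1.2] NOT true = false
[2.1] exactly-one(false, false) = false
[2] NOT false = true
[3.1.1] false AND false = false
[3.1] NOT false = true
[3.2] exactly-one(false, true) = true
[3] true AND true = true
[4] false → true (antecedent false ⇒ implication holds) = true
[root] false AND true AND true AND true = false
Overall: false → blocked

Blocked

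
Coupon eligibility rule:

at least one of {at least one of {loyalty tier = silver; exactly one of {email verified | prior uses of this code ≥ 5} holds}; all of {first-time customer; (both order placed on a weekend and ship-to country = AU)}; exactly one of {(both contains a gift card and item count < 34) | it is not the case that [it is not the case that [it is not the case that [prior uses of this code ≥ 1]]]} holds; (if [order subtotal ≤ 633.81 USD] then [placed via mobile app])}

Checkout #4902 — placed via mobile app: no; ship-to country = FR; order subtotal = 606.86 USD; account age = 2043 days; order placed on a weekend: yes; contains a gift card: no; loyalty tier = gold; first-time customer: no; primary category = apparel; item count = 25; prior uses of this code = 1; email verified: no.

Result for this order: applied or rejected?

Rejected

Atomic conditions:
  loyalty tier = silver: gold == silver is false
  email verified: no → false
  prior uses of this code ≥ 5: 1 ≥ 5 is false
  first-time customer: no → false
  order placed on a weekend: yes → true
  ship-to country = AU: FR == AU is false
  contains a gift card: no → false
  item count < 34: 25 < 34 is true
  prior uses of this code ≥ 1: 1 ≥ 1 is true
  order subtotal ≤ 633.81 USD: 606.86 ≤ 633.81 is true
  placed via mobile app: no → false
Combine:
[1.2] exactly-one(false, false) = false
[1] false OR false = false
[2.2] true AND false = false
[2] false AND false = false
[3.1] false AND true = false
[3.2.1.1] NOT true = false
[3.2.1] NOT false = true
[3.2] NOT true = false
[3] exactly-one(false, false) = false
[4] true → false = false
[root] false OR false OR false OR false = false
Overall: false → rejected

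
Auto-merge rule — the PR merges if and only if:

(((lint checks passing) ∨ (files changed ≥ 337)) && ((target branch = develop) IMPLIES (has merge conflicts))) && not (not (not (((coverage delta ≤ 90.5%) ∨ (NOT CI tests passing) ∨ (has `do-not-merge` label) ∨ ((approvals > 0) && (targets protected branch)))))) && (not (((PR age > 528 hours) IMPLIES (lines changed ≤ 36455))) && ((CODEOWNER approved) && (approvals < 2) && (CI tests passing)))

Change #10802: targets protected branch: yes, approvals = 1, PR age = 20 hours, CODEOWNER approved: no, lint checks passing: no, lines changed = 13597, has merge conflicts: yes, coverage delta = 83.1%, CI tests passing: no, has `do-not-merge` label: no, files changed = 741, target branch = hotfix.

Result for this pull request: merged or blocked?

Atomic conditions:
  lint checks passing: no → false
  files changed ≥ 337: 741 ≥ 337 is true
  target branch = develop: hotfix == develop is false
  has merge conflicts: yes → true
  coverage delta ≤ 90.5%: 83.1 ≤ 90.5 is true
  NOT CI tests passing: no → true
  has `do-not-merge` label: no → false
  approvals > 0: 1 > 0 is true
  targets protected branch: yes → true
  PR age > 528 hours: 20 > 528 is false
  lines changed ≤ 36455: 13597 ≤ 36455 is true
  CODEOWNER approved: no → false
  approvals < 2: 1 < 2 is true
  CI tests passing: no → false
Combine:
[1.1] false OR true = true
[1.2] false → true (antecedent false ⇒ implication holds) = true
[1] true AND true = true
[2.1.1.1.4] true AND true = true
[2.1.1.1] true OR true OR false OR true = true
[2.1.1] NOT true = false
[2.1] NOT false = true
[2] NOT true = false
[3.1.1] false → true (antecedent false ⇒ implication holds) = true
[3.1] NOT true = false
[3.2] false AND true AND false = false
[3] false AND false = false
[root] true AND false AND false = false
Overall: false → blocked

Blocked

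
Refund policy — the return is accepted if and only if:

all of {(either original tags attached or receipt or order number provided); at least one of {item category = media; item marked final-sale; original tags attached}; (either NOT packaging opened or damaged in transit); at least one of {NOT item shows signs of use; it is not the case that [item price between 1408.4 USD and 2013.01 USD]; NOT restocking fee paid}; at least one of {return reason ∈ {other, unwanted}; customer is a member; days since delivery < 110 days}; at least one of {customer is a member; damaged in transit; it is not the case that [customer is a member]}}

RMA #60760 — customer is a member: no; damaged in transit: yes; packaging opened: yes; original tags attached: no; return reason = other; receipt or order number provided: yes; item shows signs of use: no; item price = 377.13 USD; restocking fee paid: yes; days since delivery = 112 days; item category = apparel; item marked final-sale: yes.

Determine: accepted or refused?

Atomic conditions:
  original tags attached: no → false
  receipt or order number provided: yes → true
  item category = media: apparel == media is false
  item marked final-sale: yes → true
  NOT packaging opened: yes → false
  damaged in transit: yes → true
  NOT item shows signs of use: no → true
  item price between 1408.4 USD and 2013.01 USD: 377.13 in [1408.4, 2013.01] is false
  NOT restocking fee paid: yes → false
  return reason ∈ {other, unwanted}: other is in the set → true
  customer is a member: no → false
  days since delivery < 110 days: 112 < 110 is false
Combine:
[1] false OR true = true
[2] false OR true OR false = true
[3] false OR true = true
[4.2] NOT false = true
[4] true OR true OR false = true
[5] true OR false OR false = true
[6.3] NOT false = true
[6] false OR true OR true = true
[root] true AND true AND true AND true AND true AND true = true
Overall: true → accepted

Accepted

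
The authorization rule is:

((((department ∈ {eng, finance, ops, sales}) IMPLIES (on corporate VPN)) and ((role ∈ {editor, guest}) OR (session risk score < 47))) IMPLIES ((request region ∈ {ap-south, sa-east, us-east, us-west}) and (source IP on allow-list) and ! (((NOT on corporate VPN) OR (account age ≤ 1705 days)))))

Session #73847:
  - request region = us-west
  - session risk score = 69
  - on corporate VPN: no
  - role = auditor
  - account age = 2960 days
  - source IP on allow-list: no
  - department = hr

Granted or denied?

Granted

Atomic conditions:
  department ∈ {eng, finance, ops, sales}: hr is not in the set → false
  on corporate VPN: no → false
  role ∈ {editor, guest}: auditor is not in the set → false
  session risk score < 47: 69 < 47 is false
  request region ∈ {ap-south, sa-east, us-east, us-west}: us-west is in the set → true
  source IP on allow-list: no → false
  NOT on corporate VPN: no → true
  account age ≤ 1705 days: 2960 ≤ 1705 is false
Combine:
[1.1] false → false (antecedent false ⇒ implication holds) = true
[1.2] false OR false = false
[1] true AND false = false
[2.3.1] true OR false = true
[2.3] NOT true = false
[2] true AND false AND false = false
[root] false → false (antecedent false ⇒ implication holds) = true
Overall: true → granted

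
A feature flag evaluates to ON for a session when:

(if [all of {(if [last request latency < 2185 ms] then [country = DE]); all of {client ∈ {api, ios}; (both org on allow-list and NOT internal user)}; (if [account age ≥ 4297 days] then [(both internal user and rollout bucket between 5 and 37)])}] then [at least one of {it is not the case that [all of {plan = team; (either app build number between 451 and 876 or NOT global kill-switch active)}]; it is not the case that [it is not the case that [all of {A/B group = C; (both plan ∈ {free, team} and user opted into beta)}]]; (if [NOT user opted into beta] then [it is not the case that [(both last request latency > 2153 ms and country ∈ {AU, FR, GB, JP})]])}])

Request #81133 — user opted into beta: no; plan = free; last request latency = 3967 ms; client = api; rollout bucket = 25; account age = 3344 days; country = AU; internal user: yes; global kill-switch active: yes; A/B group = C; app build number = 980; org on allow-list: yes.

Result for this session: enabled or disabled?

Enabled

Atomic conditions:
  last request latency < 2185 ms: 3967 < 2185 is false
  country = DE: AU == DE is false
  client ∈ {api, ios}: api is in the set → true
  org on allow-list: yes → true
  NOT internal user: yes → false
  account age ≥ 4297 days: 3344 ≥ 4297 is false
  internal user: yes → true
  rollout bucket between 5 and 37: 25 in [5, 37] is true
  plan = team: free == team is false
  app build number between 451 and 876: 980 in [451, 876] is false
  NOT global kill-switch active: yes → false
  A/B group = C: C == C is true
  plan ∈ {free, team}: free is in the set → true
  user opted into beta: no → false
  NOT user opted into beta: no → true
  last request latency > 2153 ms: 3967 > 2153 is true
  country ∈ {AU, FR, GB, JP}: AU is in the set → true
Combine:
[1.1] false → false (antecedent false ⇒ implication holds) = true
[1.2.2] true AND false = false
[1.2] true AND false = false
[1.3.2] true AND true = true
[1.3] false → true (antecedent false ⇒ implication holds) = true
[1] true AND false AND true = false
[2.1.1.2] false OR false = false
[2.1.1] false AND false = false
[2.1] NOT false = true
[2.2.1.1.2] true AND false = false
[2.2.1.1] true AND false = false
[2.2.1] NOT false = true
[2.2] NOT true = false
[2.3.2.1] true AND true = true
[2.3.2] NOT true = false
[2.3] true → false = false
[2] true OR false OR false = true
[root] false → true (antecedent false ⇒ implication holds) = true
Overall: true → enabled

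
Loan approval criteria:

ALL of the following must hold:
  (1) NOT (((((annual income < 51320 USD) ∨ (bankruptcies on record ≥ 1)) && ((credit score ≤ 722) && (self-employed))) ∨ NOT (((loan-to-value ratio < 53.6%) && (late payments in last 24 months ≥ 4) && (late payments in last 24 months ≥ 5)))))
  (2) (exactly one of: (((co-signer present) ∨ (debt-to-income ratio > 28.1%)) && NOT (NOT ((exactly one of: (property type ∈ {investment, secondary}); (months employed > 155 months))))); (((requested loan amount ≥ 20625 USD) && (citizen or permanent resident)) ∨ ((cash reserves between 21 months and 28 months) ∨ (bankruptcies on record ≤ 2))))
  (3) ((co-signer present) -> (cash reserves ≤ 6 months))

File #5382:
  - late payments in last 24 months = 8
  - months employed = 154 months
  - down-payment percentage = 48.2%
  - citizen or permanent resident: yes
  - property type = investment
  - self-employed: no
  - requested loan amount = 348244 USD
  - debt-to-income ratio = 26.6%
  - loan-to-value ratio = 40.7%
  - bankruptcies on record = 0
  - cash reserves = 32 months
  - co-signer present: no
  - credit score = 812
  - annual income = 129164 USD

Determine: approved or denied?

Atomic conditions:
  annual income < 51320 USD: 129164 < 51320 is false
  bankruptcies on record ≥ 1: 0 ≥ 1 is false
  credit score ≤ 722: 812 ≤ 722 is false
  self-employed: no → false
  loan-to-value ratio < 53.6%: 40.7 < 53.6 is true
  late payments in last 24 months ≥ 4: 8 ≥ 4 is true
  late payments in last 24 months ≥ 5: 8 ≥ 5 is true
  co-signer present: no → false
  debt-to-income ratio > 28.1%: 26.6 > 28.1 is false
  property type ∈ {investment, secondary}: investment is in the set → true
  months employed > 155 months: 154 > 155 is false
  requested loan amount ≥ 20625 USD: 348244 ≥ 20625 is true
  citizen or permanent resident: yes → true
  cash reserves between 21 months and 28 months: 32 in [21, 28] is false
  bankruptcies on record ≤ 2: 0 ≤ 2 is true
  cash reserves ≤ 6 months: 32 ≤ 6 is false
Combine:
[1.1.1.1] false OR false = false
[1.1.1.2] false AND false = false
[1.1.1] false AND false = false
[1.1.2.1] true AND true AND true = true
[1.1.2] NOT true = false
[1.1] false OR false = false
[1] NOT false = true
[2.1.1] false OR false = false
[2.1.2.1.1] exactly-one(true, false) = true
[2.1.2.1] NOT true = false
[2.1.2] NOT false = true
[2.1] false AND true = false
[2.2.1] true AND true = true
[2.2.2] false OR true = true
[2.2] true OR true = true
[2] exactly-one(false, true) = true
[3] false → false (antecedent false ⇒ implication holds) = true
[root] true AND true AND true = true
Overall: true → approved

Approved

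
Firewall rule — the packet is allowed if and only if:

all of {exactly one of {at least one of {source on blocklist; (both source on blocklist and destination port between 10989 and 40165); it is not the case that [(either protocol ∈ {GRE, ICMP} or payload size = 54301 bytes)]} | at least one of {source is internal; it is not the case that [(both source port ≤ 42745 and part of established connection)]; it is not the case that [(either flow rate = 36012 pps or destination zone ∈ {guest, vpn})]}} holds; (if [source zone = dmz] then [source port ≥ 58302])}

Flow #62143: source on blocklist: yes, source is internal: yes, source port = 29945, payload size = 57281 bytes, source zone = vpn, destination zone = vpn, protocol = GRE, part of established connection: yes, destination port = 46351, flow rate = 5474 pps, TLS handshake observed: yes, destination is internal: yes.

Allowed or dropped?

Atomic conditions:
  source on blocklist: yes → true
  destination port between 10989 and 40165: 46351 in [10989, 40165] is false
  protocol ∈ {GRE, ICMP}: GRE is in the set → true
  payload size = 54301 bytes: 57281 == 54301 is false
  source is internal: yes → true
  source port ≤ 42745: 29945 ≤ 42745 is true
  part of established connection: yes → true
  flow rate = 36012 pps: 5474 == 36012 is false
  destination zone ∈ {guest, vpn}: vpn is in the set → true
  source zone = dmz: vpn == dmz is false
  source port ≥ 58302: 29945 ≥ 58302 is false
Combine:
[1.1.2] true AND false = false
[1.1.3.1] true OR false = true
[1.1.3] NOT true = false
[1.1] true OR false OR false = true
[1.2.2.1] true AND true = true
[1.2.2] NOT true = false
[1.2.3.1] false OR true = true
[1.2.3] NOT true = false
[1.2] true OR false OR false = true
[1] exactly-one(true, true) = false
[2] false → false (antecedent false ⇒ implication holds) = true
[root] false AND true = false
Overall: false → dropped

Dropped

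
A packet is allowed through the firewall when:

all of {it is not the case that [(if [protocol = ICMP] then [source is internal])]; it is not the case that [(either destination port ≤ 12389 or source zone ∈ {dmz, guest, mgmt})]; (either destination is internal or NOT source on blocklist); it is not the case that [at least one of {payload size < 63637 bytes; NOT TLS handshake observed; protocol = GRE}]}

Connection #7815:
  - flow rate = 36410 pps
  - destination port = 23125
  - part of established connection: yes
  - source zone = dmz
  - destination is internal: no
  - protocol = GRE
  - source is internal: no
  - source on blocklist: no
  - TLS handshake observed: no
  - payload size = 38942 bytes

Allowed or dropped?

Dropped

Atomic conditions:
  protocol = ICMP: GRE == ICMP is false
  source is internal: no → false
  destination port ≤ 12389: 23125 ≤ 12389 is false
  source zone ∈ {dmz, guest, mgmt}: dmz is in the set → true
  destination is internal: no → false
  NOT source on blocklist: no → true
  payload size < 63637 bytes: 38942 < 63637 is true
  NOT TLS handshake observed: no → true
  protocol = GRE: GRE == GRE is true
Combine:
[1.1] false → false (antecedent false ⇒ implication holds) = true
[1] NOT true = false
[2.1] false OR true = true
[2] NOT true = false
[3] false OR true = true
[4.1] true OR true OR true = true
[4] NOT true = false
[root] false AND false AND true AND false = false
Overall: false → dropped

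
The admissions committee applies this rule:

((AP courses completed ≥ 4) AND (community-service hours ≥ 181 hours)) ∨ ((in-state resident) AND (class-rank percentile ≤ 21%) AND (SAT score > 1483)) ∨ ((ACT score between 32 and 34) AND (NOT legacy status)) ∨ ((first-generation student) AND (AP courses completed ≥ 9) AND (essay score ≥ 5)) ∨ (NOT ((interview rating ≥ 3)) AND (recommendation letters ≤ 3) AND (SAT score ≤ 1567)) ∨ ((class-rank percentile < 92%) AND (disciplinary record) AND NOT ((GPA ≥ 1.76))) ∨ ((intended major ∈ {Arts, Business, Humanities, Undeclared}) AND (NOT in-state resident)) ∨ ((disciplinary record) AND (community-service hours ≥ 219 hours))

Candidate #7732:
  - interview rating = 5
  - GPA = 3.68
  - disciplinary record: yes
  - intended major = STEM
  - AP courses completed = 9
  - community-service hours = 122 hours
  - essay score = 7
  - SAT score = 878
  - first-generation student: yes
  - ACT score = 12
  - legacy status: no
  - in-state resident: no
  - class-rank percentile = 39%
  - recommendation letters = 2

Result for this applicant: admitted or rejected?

Atomic conditions:
  AP courses completed ≥ 4: 9 ≥ 4 is true
  community-service hours ≥ 181 hours: 122 ≥ 181 is false
  in-state resident: no → false
  class-rank percentile ≤ 21%: 39 ≤ 21 is false
  SAT score > 1483: 878 > 1483 is false
  ACT score between 32 and 34: 12 in [32, 34] is false
  NOT legacy status: no → true
  first-generation student: yes → true
  AP courses completed ≥ 9: 9 ≥ 9 is true
  essay score ≥ 5: 7 ≥ 5 is true
  interview rating ≥ 3: 5 ≥ 3 is true
  recommendation letters ≤ 3: 2 ≤ 3 is true
  SAT score ≤ 1567: 878 ≤ 1567 is true
  class-rank percentile < 92%: 39 < 92 is true
  disciplinary record: yes → true
  GPA ≥ 1.76: 3.68 ≥ 1.76 is true
  intended major ∈ {Arts, Business, Humanities, Undeclared}: STEM is not in the set → false
  NOT in-state resident: no → true
  community-service hours ≥ 219 hours: 122 ≥ 219 is false
Combine:
[1] true AND false = false
[2] false AND false AND false = false
[3] false AND true = false
[4] true AND true AND true = true
[5.1] NOT true = false
[5] false AND true AND true = false
[6.3] NOT true = false
[6] true AND true AND false = false
[7] false AND true = false
[8] true AND false = false
[root] false OR false OR false OR true OR false OR false OR false OR false = true
Overall: true → admitted

Admitted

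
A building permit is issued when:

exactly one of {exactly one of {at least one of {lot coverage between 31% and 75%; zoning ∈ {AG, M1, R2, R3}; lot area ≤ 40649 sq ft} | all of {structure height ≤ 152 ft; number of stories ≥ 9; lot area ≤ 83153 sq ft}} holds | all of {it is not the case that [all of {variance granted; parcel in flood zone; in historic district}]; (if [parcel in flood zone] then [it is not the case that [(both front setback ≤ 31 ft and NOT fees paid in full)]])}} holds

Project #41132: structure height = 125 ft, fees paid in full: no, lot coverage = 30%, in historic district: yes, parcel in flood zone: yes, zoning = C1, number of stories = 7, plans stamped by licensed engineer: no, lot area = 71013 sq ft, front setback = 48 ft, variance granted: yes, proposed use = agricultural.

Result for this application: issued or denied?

Denied

Atomic conditions:
  lot coverage between 31% and 75%: 30 in [31, 75] is false
  zoning ∈ {AG, M1, R2, R3}: C1 is not in the set → false
  lot area ≤ 40649 sq ft: 71013 ≤ 40649 is false
  structure height ≤ 152 ft: 125 ≤ 152 is true
  number of stories ≥ 9: 7 ≥ 9 is false
  lot area ≤ 83153 sq ft: 71013 ≤ 83153 is true
  variance granted: yes → true
  parcel in flood zone: yes → true
  in historic district: yes → true
  front setback ≤ 31 ft: 48 ≤ 31 is false
  NOT fees paid in full: no → true
Combine:
[1.1] false OR false OR false = false
[1.2] true AND false AND true = false
[1] exactly-one(false, false) = false
[2.1.1] true AND true AND true = true
[2.1] NOT true = false
[2.2.2.1] false AND true = false
[2.2.2] NOT false = true
[2.2] true → true = true
[2] false AND true = false
[root] exactly-one(false, false) = false
Overall: false → denied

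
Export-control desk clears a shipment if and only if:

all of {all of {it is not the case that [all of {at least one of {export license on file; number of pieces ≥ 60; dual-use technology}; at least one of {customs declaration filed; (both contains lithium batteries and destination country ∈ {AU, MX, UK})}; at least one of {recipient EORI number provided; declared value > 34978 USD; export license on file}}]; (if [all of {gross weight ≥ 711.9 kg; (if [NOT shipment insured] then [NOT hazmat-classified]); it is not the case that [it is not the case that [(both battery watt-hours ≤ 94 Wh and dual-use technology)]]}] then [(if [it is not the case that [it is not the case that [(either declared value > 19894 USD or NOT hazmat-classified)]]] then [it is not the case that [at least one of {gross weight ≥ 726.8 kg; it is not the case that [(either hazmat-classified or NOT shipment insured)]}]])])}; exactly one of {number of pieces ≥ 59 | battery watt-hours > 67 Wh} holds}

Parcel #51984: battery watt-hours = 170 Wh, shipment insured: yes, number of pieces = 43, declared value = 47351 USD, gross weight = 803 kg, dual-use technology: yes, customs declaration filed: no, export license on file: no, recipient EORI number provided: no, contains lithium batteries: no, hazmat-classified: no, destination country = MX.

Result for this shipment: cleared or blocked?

Cleared

Atomic conditions:
  export license on file: no → false
  number of pieces ≥ 60: 43 ≥ 60 is false
  dual-use technology: yes → true
  customs declaration filed: no → false
  contains lithium batteries: no → false
  destination country ∈ {AU, MX, UK}: MX is in the set → true
  recipient EORI number provided: no → false
  declared value > 34978 USD: 47351 > 34978 is true
  gross weight ≥ 711.9 kg: 803 ≥ 711.9 is true
  NOT shipment insured: yes → false
  NOT hazmat-classified: no → true
  battery watt-hours ≤ 94 Wh: 170 ≤ 94 is false
  declared value > 19894 USD: 47351 > 19894 is true
  gross weight ≥ 726.8 kg: 803 ≥ 726.8 is true
  hazmat-classified: no → false
  number of pieces ≥ 59: 43 ≥ 59 is false
  battery watt-hours > 67 Wh: 170 > 67 is true
Combine:
[1.1.1.1] false OR false OR true = true
[1.1.1.2.2] false AND true = false
[1.1.1.2] false OR false = false
[1.1.1.3] false OR true OR false = true
[1.1.1] true AND false AND true = false
[1.1] NOT false = true
[1.2.1.2] false → true (antecedent false ⇒ implication holds) = true
[1.2.1.3.1.1] false AND true = false
[1.2.1.3.1] NOT false = true
[1.2.1.3] NOT true = false
[1.2.1] true AND true AND false = false
[1.2.2.1.1.1] true OR true = true
[1.2.2.1.1] NOT true = false
[1.2.2.1] NOT false = true
[1.2.2.2.1.2.1] false OR false = false
[1.2.2.2.1.2] NOT false = true
[1.2.2.2.1] true OR true = true
[1.2.2.2] NOT true = false
[1.2.2] true → false = false
[1.2] false → false (antecedent false ⇒ implication holds) = true
[1] true AND true = true
[2] exactly-one(false, true) = true
[root] true AND true = true
Overall: true → cleared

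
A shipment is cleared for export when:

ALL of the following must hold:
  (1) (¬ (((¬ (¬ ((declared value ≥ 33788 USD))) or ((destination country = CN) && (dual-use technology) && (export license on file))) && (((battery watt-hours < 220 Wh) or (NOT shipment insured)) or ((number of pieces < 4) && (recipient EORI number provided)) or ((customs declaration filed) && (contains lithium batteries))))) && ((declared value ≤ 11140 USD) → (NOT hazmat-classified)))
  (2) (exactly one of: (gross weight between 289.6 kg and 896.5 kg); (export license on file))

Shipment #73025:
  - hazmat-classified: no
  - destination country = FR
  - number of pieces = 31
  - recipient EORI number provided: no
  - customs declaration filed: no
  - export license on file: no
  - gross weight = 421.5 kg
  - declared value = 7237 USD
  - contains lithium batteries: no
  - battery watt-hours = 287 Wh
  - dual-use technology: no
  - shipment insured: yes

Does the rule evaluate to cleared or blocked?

Atomic conditions:
  declared value ≥ 33788 USD: 7237 ≥ 33788 is false
  destination country = CN: FR == CN is false
  dual-use technology: no → false
  export license on file: no → false
  battery watt-hours < 220 Wh: 287 < 220 is false
  NOT shipment insured: yes → false
  number of pieces < 4: 31 < 4 is false
  recipient EORI number provided: no → false
  customs declaration filed: no → false
  contains lithium batteries: no → false
  declared value ≤ 11140 USD: 7237 ≤ 11140 is true
  NOT hazmat-classified: no → true
  gross weight between 289.6 kg and 896.5 kg: 421.5 in [289.6, 896.5] is true
Combine:
[1.1.1.1.1.1] NOT false = true
[1.1.1.1.1] NOT true = false
[1.1.1.1.2] false AND false AND false = false
[1.1.1.1] false OR false = false
[1.1.1.2.1] false OR false = false
[1.1.1.2.2] false AND false = false
[1.1.1.2.3] false AND false = false
[1.1.1.2] false OR false OR false = false
[1.1.1] false AND false = false
[1.1] NOT false = true
[1.2] true → true = true
[1] true AND true = true
[2] exactly-one(true, false) = true
[root] true AND true = true
Overall: true → cleared

Cleared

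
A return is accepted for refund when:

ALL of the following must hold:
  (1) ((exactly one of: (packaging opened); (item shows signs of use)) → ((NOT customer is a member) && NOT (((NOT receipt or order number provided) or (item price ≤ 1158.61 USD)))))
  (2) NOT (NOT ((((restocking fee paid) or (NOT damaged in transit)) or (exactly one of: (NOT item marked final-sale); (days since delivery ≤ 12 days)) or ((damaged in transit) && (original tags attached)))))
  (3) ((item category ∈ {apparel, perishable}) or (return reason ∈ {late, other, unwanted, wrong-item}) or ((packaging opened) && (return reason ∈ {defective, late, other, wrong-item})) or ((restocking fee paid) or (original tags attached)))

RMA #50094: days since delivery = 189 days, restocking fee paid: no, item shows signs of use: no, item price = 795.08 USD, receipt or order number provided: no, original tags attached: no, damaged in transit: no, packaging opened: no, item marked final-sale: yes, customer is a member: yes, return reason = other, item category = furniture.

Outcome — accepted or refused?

Atomic conditions:
  packaging opened: no → false
  item shows signs of use: no → false
  NOT customer is a member: yes → false
  NOT receipt or order number provided: no → true
  item price ≤ 1158.61 USD: 795.08 ≤ 1158.61 is true
  restocking fee paid: no → false
  NOT damaged in transit: no → true
  NOT item marked final-sale: yes → false
  days since delivery ≤ 12 days: 189 ≤ 12 is false
  damaged in transit: no → false
  original tags attached: no → false
  item category ∈ {apparel, perishable}: furniture is not in the set → false
  return reason ∈ {late, other, unwanted, wrong-item}: other is in the set → true
  return reason ∈ {defective, late, other, wrong-item}: other is in the set → true
Combine:
[1.1] exactly-one(false, false) = false
[1.2.2.1] true OR true = true
[1.2.2] NOT true = false
[1.2] false AND false = false
[1] false → false (antecedent false ⇒ implication holds) = true
[2.1.1.1] false OR true = true
[2.1.1.2] exactly-one(false, false) = false
[2.1.1.3] false AND false = false
[2.1.1] true OR false OR false = true
[2.1] NOT true = false
[2] NOT false = true
[3.3] false AND true = false
[3.4] false OR false = false
[3] false OR true OR false OR false = true
[root] true AND true AND true = true
Overall: true → accepted

Accepted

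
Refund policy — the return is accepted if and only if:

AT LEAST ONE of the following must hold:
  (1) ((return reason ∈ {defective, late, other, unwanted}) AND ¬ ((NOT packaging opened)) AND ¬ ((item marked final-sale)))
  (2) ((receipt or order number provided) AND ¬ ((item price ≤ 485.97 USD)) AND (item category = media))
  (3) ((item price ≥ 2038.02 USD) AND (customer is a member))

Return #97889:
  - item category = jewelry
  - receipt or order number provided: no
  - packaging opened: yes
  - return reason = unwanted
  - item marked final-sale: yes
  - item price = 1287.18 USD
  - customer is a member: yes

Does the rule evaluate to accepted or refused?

Atomic conditions:
  return reason ∈ {defective, late, other, unwanted}: unwanted is in the set → true
  NOT packaging opened: yes → false
  item marked final-sale: yes → true
  receipt or order number provided: no → false
  item price ≤ 485.97 USD: 1287.18 ≤ 485.97 is false
  item category = media: jewelry == media is false
  item price ≥ 2038.02 USD: 1287.18 ≥ 2038.02 is false
  customer is a member: yes → true
Combine:
[1.2] NOT false = true
[1.3] NOT true = false
[1] true AND true AND false = false
[2.2] NOT false = true
[2] false AND true AND false = false
[3] false AND true = false
[root] false OR false OR false = false
Overall: false → refused

Refused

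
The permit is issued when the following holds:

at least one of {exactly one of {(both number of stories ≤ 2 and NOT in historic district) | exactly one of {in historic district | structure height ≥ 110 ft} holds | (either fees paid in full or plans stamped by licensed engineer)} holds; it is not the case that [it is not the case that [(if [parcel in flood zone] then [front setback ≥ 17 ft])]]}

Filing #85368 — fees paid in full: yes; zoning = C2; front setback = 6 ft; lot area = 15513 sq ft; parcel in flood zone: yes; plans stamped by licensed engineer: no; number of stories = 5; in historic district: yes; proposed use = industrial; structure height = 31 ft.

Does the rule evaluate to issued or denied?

Atomic conditions:
  number of stories ≤ 2: 5 ≤ 2 is false
  NOT in historic district: yes → false
  in historic district: yes → true
  structure height ≥ 110 ft: 31 ≥ 110 is false
  fees paid in full: yes → true
  plans stamped by licensed engineer: no → false
  parcel in flood zone: yes → true
  front setback ≥ 17 ft: 6 ≥ 17 is false
Combine:
[1.1] false AND false = false
[1.2] exactly-one(true, false) = true
[1.3] true OR false = true
[1] exactly-one(false, true, true) = false
[2.1.1] true → false = false
[2.1] NOT false = true
[2] NOT true = false
[root] false OR false = false
Overall: false → denied

Denied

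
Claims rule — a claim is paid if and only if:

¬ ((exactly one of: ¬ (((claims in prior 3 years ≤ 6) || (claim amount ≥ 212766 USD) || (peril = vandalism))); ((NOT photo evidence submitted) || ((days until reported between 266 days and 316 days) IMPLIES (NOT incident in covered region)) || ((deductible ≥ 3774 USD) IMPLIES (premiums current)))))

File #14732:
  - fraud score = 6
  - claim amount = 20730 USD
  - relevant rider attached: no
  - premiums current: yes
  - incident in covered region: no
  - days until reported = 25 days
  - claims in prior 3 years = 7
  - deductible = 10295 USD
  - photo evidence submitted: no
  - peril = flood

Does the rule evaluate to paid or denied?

Paid

Atomic conditions:
  claims in prior 3 years ≤ 6: 7 ≤ 6 is false
  claim amount ≥ 212766 USD: 20730 ≥ 212766 is false
  peril = vandalism: flood == vandalism is false
  NOT photo evidence submitted: no → true
  days until reported between 266 days and 316 days: 25 in [266, 316] is false
  NOT incident in covered region: no → true
  deductible ≥ 3774 USD: 10295 ≥ 3774 is true
  premiums current: yes → true
Combine:
[1.1.1] false OR false OR false = false
[1.1] NOT false = true
[1.2.2] false → true (antecedent false ⇒ implication holds) = true
[1.2.3] true → true = true
[1.2] true OR true OR true = true
[1] exactly-one(true, true) = false
[root] NOT false = true
Overall: true → paid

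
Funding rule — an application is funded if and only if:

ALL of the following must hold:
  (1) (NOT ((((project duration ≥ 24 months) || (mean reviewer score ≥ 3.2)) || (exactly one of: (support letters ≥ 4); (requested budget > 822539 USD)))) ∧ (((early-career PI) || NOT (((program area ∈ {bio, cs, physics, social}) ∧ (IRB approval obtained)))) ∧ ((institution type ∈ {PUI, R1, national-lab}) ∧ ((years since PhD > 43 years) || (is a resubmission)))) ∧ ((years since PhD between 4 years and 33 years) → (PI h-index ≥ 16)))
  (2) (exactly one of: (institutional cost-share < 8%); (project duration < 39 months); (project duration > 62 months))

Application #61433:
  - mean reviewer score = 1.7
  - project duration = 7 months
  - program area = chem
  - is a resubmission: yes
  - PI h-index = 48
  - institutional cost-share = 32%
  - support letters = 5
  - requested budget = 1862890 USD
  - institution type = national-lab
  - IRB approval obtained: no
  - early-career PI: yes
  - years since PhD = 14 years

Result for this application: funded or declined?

Atomic conditions:
  project duration ≥ 24 months: 7 ≥ 24 is false
  mean reviewer score ≥ 3.2: 1.7 ≥ 3.2 is false
  support letters ≥ 4: 5 ≥ 4 is true
  requested budget > 822539 USD: 1862890 > 822539 is true
  early-career PI: yes → true
  program area ∈ {bio, cs, physics, social}: chem is not in the set → false
  IRB approval obtained: no → false
  institution type ∈ {PUI, R1, national-lab}: national-lab is in the set → true
  years since PhD > 43 years: 14 > 43 is false
  is a resubmission: yes → true
  years since PhD between 4 years and 33 years: 14 in [4, 33] is true
  PI h-index ≥ 16: 48 ≥ 16 is true
  institutional cost-share < 8%: 32 < 8 is false
  project duration < 39 months: 7 < 39 is true
  project duration > 62 months: 7 > 62 is false
Combine:
[1.1.1.1] false OR false = false
[1.1.1.2] exactly-one(true, true) = false
[1.1.1] false OR false = false
[1.1] NOT false = true
[1.2.1.2.1] false AND false = false
[1.2.1.2] NOT false = true
[1.2.1] true OR true = true
[1.2.2.2] false OR true = true
[1.2.2] true AND true = true
[1.2] true AND true = true
[1.3] true → true = true
[1] true AND true AND true = true
[2] exactly-one(false, true, false) = true
[root] true AND true = true
Overall: true → funded

Funded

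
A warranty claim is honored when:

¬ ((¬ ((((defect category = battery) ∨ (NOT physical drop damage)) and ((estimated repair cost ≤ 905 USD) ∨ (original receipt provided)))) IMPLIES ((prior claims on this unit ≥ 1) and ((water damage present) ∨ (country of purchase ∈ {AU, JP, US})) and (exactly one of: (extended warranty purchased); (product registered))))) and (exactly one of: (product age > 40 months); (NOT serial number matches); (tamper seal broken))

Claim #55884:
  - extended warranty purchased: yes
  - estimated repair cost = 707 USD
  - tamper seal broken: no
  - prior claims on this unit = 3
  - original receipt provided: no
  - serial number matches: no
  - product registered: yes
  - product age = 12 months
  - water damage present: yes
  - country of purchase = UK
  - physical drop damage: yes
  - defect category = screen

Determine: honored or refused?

Atomic conditions:
  defect category = battery: screen == battery is false
  NOT physical drop damage: yes → false
  estimated repair cost ≤ 905 USD: 707 ≤ 905 is true
  original receipt provided: no → false
  prior claims on this unit ≥ 1: 3 ≥ 1 is true
  water damage present: yes → true
  country of purchase ∈ {AU, JP, US}: UK is not in the set → false
  extended warranty purchased: yes → true
  product registered: yes → true
  product age > 40 months: 12 > 40 is false
  NOT serial number matches: no → true
  tamper seal broken: no → false
Combine:
[1.1.1.1.1] false OR false = false
[1.1.1.1.2] true OR false = true
[1.1.1.1] false AND true = false
[1.1.1] NOT false = true
[1.1.2.2] true OR false = true
[1.1.2.3] exactly-one(true, true) = false
[1.1.2] true AND true AND false = false
[1.1] true → false = false
[1] NOT false = true
[2] exactly-one(false, true, false) = true
[root] true AND true = true
Overall: true → honored

Honored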